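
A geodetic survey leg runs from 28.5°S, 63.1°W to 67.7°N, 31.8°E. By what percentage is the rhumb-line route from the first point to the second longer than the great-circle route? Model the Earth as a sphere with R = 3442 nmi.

3.0%

Great circle: σ = 2.0600 rad → d_gc = Rσ = 7090.6 nmi
Rhumb: Δφ = +1.6790, Δλ = +1.6563, Δψ = +2.1434, q = Δφ/Δψ = 0.7834 → d_rh = R√(Δφ²+q²Δλ²) = 7303.6 nmi
Excess = (7303.6 − 7090.6) / 7090.6 = 213.0 / 7090.6 = 3.00% ≈ 3.0%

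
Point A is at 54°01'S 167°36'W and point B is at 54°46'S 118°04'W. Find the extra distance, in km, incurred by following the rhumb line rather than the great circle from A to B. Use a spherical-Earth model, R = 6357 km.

67 km

Great circle: cos σ = sin φ₁ sin φ₂ + cos φ₁ cos φ₂ cos Δλ,  σ = 0.4930 rad → d_gc = 3133.7 km
Rhumb line: Δψ = -0.0225, q = Δφ/Δψ = 0.5822, d_rh = R√(Δφ²+q²Δλ²) = 3200.8 km
Excess = 3200.8 − 3133.7 = 67.1 ≈ 67 km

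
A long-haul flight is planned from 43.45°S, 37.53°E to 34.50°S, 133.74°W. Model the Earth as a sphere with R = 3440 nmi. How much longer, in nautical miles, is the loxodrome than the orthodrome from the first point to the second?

1891 nmi

Great circle: cos σ = sin φ₁ sin φ₂ + cos φ₁ cos φ₂ cos Δλ,  σ = 1.7740 rad → d_gc = 6102.6 nmi
Rhumb line: Δψ = +0.2014, q = Δφ/Δψ = 0.7756, d_rh = R√(Δφ²+q²Δλ²) = 7993.4 nmi
Excess = 7993.4 − 6102.6 = 1890.8 ≈ 1891 nmi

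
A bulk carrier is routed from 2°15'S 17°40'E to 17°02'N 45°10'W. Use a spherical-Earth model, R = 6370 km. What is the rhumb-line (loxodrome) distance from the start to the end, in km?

Rhumb course C = atan2(Δλ, Δψ) with Δψ = ln[tan(π/4+φ₂/2)/tan(π/4+φ₁/2)] = +0.3410, Δλ = -1.0966 → C = 287.28°
d = R·|Δφ| / |cos C| = 6370·0.33656 / 0.29696 = 7219 km

7219 km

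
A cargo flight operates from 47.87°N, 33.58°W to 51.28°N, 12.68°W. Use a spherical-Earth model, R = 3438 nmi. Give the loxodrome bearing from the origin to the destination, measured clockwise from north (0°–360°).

75.9°

Meridional parts: M(φ₁)=+0.9541, M(φ₂)=+1.0459 → ΔM = +0.0918;  Δλ = +0.3648 rad
tan C = Δλ / ΔM = +3.9722 → C = 75.87°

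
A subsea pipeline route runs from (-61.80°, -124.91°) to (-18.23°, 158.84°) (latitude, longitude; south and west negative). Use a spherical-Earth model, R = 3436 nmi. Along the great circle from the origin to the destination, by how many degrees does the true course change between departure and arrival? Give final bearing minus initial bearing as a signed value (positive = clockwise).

At departure: θ₁ = atan2(sin Δλ cos φ₂, cos φ₁ sin φ₂ − sin φ₁ cos φ₂ cos Δλ) = 273.17°
At arrival: θ₂ = atan2(sin Δλ cos φ₁, −cos φ₂ sin φ₁ + sin φ₂ cos φ₁ cos Δλ) = 330.21°
Δθ = θ₂ − θ₁ = +57.0°

+57.0°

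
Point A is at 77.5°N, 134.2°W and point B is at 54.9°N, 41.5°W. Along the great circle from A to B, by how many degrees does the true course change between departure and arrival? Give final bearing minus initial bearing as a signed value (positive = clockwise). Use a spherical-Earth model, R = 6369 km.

+88.7°

At departure: θ₁ = atan2(sin Δλ cos φ₂, cos φ₁ sin φ₂ − sin φ₁ cos φ₂ cos Δλ) = 70.49°
At arrival: θ₂ = atan2(sin Δλ cos φ₁, −cos φ₂ sin φ₁ + sin φ₂ cos φ₁ cos Δλ) = 159.22°
Δθ = θ₂ − θ₁ = +88.7°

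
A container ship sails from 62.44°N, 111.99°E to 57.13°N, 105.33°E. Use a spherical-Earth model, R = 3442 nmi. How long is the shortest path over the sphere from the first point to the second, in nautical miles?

Haversine: a = sin²(Δφ/2)+cos φ₁ cos φ₂ sin²(Δλ/2) = 0.00299;  σ = 2·atan2(√a,√(1−a))
σ = 6.272° → d = Rσ = 3442·0.10947 = 377 nmi

377 nmi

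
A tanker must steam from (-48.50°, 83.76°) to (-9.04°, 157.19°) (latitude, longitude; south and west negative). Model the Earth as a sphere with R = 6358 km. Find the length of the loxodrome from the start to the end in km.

8181 km

Rhumb course C = atan2(Δλ, Δψ) with Δψ = ln[tan(π/4+φ₂/2)/tan(π/4+φ₁/2)] = +0.8121, Δλ = +1.2816 → C = 57.64°
d = R·|Δφ| / |cos C| = 6358·0.68871 / 0.53527 = 8181 km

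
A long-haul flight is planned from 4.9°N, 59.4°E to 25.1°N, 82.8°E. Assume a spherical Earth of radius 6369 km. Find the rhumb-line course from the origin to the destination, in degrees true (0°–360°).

Δψ = ln[tan(π/4+φ₂/2)/tan(π/4+φ₁/2)] = +0.3672
Δλ = +0.4084 rad (taken the short way round)
course = atan2(Δλ, Δψ) = 48.04°

48.0°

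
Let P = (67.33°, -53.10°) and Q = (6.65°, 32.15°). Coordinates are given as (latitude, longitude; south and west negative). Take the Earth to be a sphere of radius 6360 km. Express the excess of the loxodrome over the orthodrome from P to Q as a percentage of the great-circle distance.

4.5%

Great circle: σ = 1.4318 rad → d_gc = Rσ = 9106.2 km
Rhumb: Δφ = -1.0591, Δλ = +1.4879, Δψ = -1.4908, q = Δφ/Δψ = 0.7104 → d_rh = R√(Δφ²+q²Δλ²) = 9516.3 km
Excess = (9516.3 − 9106.2) / 9106.2 = 410.1 / 9106.2 = 4.50% ≈ 4.5%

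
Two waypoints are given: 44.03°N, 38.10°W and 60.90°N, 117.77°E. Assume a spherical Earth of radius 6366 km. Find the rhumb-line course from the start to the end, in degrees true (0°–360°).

Δψ = ln[tan(π/4+φ₂/2)/tan(π/4+φ₁/2)] = +0.4912
Δλ = +2.7204 rad (taken the short way round)
course = atan2(Δλ, Δψ) = 79.77°

79.8°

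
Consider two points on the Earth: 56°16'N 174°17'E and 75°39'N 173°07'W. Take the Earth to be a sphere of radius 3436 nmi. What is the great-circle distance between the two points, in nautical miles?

1196 nmi

Haversine: a = sin²(Δφ/2)+cos φ₁ cos φ₂ sin²(Δλ/2) = 0.03000;  σ = 2·atan2(√a,√(1−a))
σ = 19.948° → d = Rσ = 3436·0.34815 = 1196 nmi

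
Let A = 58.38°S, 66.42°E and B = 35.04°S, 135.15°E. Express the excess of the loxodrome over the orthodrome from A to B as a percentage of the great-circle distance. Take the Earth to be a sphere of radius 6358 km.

Great circle: σ = 0.8703 rad → d_gc = Rσ = 5533.1 km
Rhumb: Δφ = +0.4074, Δλ = +1.1996, Δψ = +0.6081, q = Δφ/Δψ = 0.6699 → d_rh = R√(Δφ²+q²Δλ²) = 5728.5 km
Excess = (5728.5 − 5533.1) / 5533.1 = 195.4 / 5533.1 = 3.53% ≈ 3.5%

3.5%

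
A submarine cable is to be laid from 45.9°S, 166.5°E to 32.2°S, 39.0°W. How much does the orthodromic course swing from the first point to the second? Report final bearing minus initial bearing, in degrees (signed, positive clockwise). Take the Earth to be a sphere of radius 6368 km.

At departure: θ₁ = atan2(sin Δλ cos φ₂, cos φ₁ sin φ₂ − sin φ₁ cos φ₂ cos Δλ) = 158.38°
At arrival: θ₂ = atan2(sin Δλ cos φ₁, −cos φ₂ sin φ₁ + sin φ₂ cos φ₁ cos Δλ) = 17.64°
Δθ = θ₂ − θ₁ = -140.7°

-140.7°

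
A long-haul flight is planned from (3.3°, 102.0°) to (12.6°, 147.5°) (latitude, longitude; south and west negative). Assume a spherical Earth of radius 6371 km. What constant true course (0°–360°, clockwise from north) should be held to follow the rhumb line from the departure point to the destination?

78.3°

Δψ = ln[tan(π/4+φ₂/2)/tan(π/4+φ₁/2)] = +0.1641
Δλ = +0.7941 rad (taken the short way round)
course = atan2(Δλ, Δψ) = 78.33°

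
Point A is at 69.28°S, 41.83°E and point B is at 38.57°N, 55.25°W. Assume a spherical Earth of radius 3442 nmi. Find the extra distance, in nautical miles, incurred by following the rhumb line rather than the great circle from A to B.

202 nmi

Great circle: cos σ = sin φ₁ sin φ₂ + cos φ₁ cos φ₂ cos Δλ,  σ = 2.2360 rad → d_gc = 7696.4 nmi
Rhumb line: Δψ = +2.4300, q = Δφ/Δψ = 0.7746, d_rh = R√(Δφ²+q²Δλ²) = 7898.6 nmi
Excess = 7898.6 − 7696.4 = 202.2 ≈ 202 nmi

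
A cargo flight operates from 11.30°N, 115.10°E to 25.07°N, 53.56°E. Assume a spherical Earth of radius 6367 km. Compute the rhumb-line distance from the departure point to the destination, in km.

6656 km

Δψ = ln[tan(π/4+φ₂/2)/tan(π/4+φ₁/2)] = +0.2537;  Δφ = +0.2403 rad,  Δλ = -1.0741 rad
q = Δφ/Δψ = 0.9473
d = R·√(Δφ² + q²Δλ²) = 6367·1.04544 = 6656 km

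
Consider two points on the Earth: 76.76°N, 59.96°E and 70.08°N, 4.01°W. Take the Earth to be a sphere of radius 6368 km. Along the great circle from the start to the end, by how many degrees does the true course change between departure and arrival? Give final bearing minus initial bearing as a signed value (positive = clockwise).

-61.9°

At departure: θ₁ = atan2(sin Δλ cos φ₂, cos φ₁ sin φ₂ − sin φ₁ cos φ₂ cos Δλ) = 282.84°
At arrival: θ₂ = atan2(sin Δλ cos φ₁, −cos φ₂ sin φ₁ + sin φ₂ cos φ₁ cos Δλ) = 220.95°
Δθ = θ₂ − θ₁ = -61.9°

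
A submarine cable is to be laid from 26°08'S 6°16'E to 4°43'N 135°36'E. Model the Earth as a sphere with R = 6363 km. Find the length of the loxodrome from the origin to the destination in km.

14344 km

Δψ = ln[tan(π/4+φ₂/2)/tan(π/4+φ₁/2)] = +0.5552;  Δφ = +0.5384 rad,  Δλ = +2.2573 rad
q = Δφ/Δψ = 0.9698
d = R·√(Δφ² + q²Δλ²) = 6363·2.25430 = 14344 km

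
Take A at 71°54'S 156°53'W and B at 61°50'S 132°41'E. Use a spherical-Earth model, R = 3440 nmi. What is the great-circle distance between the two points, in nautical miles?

1651 nmi

Haversine: a = sin²(Δφ/2)+cos φ₁ cos φ₂ sin²(Δλ/2) = 0.05647;  σ = 2·atan2(√a,√(1−a))
σ = 27.493° → d = Rσ = 3440·0.47984 = 1651 nmi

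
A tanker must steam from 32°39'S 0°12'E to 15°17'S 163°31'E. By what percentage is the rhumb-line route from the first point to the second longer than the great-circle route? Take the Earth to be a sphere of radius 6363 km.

15.4%

Great circle: σ = 2.2598 rad → d_gc = Rσ = 14379.4 km
Rhumb: Δφ = +0.3031, Δλ = +2.8504, Δψ = +0.3335, q = Δφ/Δψ = 0.9089 → d_rh = R√(Δφ²+q²Δλ²) = 16597.0 km
Excess = (16597.0 − 14379.4) / 14379.4 = 2217.6 / 14379.4 = 15.42% ≈ 15.4%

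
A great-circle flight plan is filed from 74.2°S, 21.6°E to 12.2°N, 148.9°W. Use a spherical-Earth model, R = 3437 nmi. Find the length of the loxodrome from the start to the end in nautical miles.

Δψ = ln[tan(π/4+φ₂/2)/tan(π/4+φ₁/2)] = +2.1896;  Δφ = +1.5080 rad,  Δλ = -2.9758 rad
q = Δφ/Δψ = 0.6887
d = R·√(Δφ² + q²Δλ²) = 3437·2.54444 = 8745 nmi

8745 nmi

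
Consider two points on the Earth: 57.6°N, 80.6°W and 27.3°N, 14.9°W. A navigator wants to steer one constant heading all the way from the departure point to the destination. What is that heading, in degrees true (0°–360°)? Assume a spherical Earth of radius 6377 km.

Meridional parts: M(φ₁)=+1.2361, M(φ₂)=+0.4956 → ΔM = -0.7405;  Δλ = +1.1467 rad
tan C = Δλ / ΔM = -1.5486 → C = 122.85°

122.9°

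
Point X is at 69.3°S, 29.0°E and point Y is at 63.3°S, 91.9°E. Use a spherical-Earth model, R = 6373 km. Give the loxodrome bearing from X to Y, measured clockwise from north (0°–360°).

76.6°

Meridional parts: M(φ₁)=-1.7003, M(φ₂)=-1.4384 → ΔM = +0.2619;  Δλ = +1.0978 rad
tan C = Δλ / ΔM = +4.1917 → C = 76.58°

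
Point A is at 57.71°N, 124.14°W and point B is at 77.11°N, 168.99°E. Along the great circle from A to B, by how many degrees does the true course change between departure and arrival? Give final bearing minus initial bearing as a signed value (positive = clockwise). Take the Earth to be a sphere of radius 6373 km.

At departure: θ₁ = atan2(sin Δλ cos φ₂, cos φ₁ sin φ₂ − sin φ₁ cos φ₂ cos Δλ) = 335.33°
At arrival: θ₂ = atan2(sin Δλ cos φ₁, −cos φ₂ sin φ₁ + sin φ₂ cos φ₁ cos Δλ) = 271.86°
Δθ = θ₂ − θ₁ = -63.5°

-63.5°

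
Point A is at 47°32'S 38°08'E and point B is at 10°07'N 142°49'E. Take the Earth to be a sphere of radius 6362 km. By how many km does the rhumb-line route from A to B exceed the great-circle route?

307 km

Great circle: cos σ = sin φ₁ sin φ₂ + cos φ₁ cos φ₂ cos Δλ,  σ = 1.8734 rad → d_gc = 11918.9 km
Rhumb line: Δψ = +1.1228, q = Δφ/Δψ = 0.8961, d_rh = R√(Δφ²+q²Δλ²) = 12225.9 km
Excess = 12225.9 − 11918.9 = 307.0 ≈ 307 km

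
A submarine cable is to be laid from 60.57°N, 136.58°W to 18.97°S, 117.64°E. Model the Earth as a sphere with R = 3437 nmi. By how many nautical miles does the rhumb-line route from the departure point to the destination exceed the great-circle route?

254 nmi

Great circle: cos σ = sin φ₁ sin φ₂ + cos φ₁ cos φ₂ cos Δλ,  σ = 1.9927 rad → d_gc = 6848.9 nmi
Rhumb line: Δψ = -1.6743, q = Δφ/Δψ = 0.8291, d_rh = R√(Δφ²+q²Δλ²) = 7102.5 nmi
Excess = 7102.5 − 6848.9 = 253.6 ≈ 254 nmi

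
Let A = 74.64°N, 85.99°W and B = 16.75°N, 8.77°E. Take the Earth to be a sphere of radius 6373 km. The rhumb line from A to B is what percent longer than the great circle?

7.3%

Great circle: σ = 1.3110 rad → d_gc = Rσ = 8355.2 km
Rhumb: Δφ = -1.0104, Δλ = +1.6539, Δψ = -1.7070, q = Δφ/Δψ = 0.5919 → d_rh = R√(Δφ²+q²Δλ²) = 8965.7 km
Excess = (8965.7 − 8355.2) / 8355.2 = 610.5 / 8355.2 = 7.31% ≈ 7.3%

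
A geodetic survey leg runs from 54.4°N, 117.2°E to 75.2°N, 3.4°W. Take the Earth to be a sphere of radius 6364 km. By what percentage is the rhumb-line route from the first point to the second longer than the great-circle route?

Great circle: σ = 0.7807 rad → d_gc = Rσ = 4968.3 km
Rhumb: Δφ = +0.3630, Δλ = -2.1049, Δψ = +0.9051, q = Δφ/Δψ = 0.4011 → d_rh = R√(Δφ²+q²Δλ²) = 5848.7 km
Excess = (5848.7 − 4968.3) / 4968.3 = 880.4 / 4968.3 = 17.72% ≈ 17.7%

17.7%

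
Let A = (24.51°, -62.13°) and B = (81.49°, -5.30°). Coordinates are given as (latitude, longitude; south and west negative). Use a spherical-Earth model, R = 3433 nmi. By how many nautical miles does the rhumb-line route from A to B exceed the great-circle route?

99 nmi

Great circle: cos σ = sin φ₁ sin φ₂ + cos φ₁ cos φ₂ cos Δλ,  σ = 1.0656 rad → d_gc = 3658.31 nmi
Rhumb line: Δψ = +2.1568, q = Δφ/Δψ = 0.4611, d_rh = R√(Δφ²+q²Δλ²) = 3757.79 nmi
Excess = 3757.79 − 3658.31 = 99.48 ≈ 99 nmi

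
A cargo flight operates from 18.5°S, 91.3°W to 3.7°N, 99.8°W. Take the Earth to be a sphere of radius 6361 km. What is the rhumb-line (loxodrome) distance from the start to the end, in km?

Δψ = ln[tan(π/4+φ₂/2)/tan(π/4+φ₁/2)] = +0.3933;  Δφ = +0.3875 rad,  Δλ = -0.1484 rad
q = Δφ/Δψ = 0.9852
d = R·√(Δφ² + q²Δλ²) = 6361·0.41411 = 2634 km

2634 km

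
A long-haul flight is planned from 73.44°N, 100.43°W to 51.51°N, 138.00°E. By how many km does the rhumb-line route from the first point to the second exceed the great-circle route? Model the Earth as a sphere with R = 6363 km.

Great circle: cos σ = sin φ₁ sin φ₂ + cos φ₁ cos φ₂ cos Δλ,  σ = 0.8535 rad → d_gc = 5430.6 km
Rhumb line: Δψ = -0.8750, q = Δφ/Δψ = 0.4374, d_rh = R√(Δφ²+q²Δλ²) = 6387.9 km
Excess = 6387.9 − 5430.6 = 957.3 ≈ 957 km

957 km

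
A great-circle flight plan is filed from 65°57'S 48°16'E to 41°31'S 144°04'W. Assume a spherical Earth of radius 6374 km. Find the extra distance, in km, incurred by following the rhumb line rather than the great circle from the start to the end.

2946 km

Great circle: cos σ = sin φ₁ sin φ₂ + cos φ₁ cos φ₂ cos Δλ,  σ = 1.2586 rad → d_gc = 8022.0 km
Rhumb line: Δψ = +0.7485, q = Δφ/Δψ = 0.5697, d_rh = R√(Δφ²+q²Δλ²) = 10968.3 km
Excess = 10968.3 − 8022.0 = 2946.3 ≈ 2946 km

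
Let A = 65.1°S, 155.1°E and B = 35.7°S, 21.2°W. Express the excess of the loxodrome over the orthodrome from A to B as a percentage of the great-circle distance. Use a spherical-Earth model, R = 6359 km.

40.6%

Great circle: σ = 1.3816 rad → d_gc = Rσ = 8785.4 km
Rhumb: Δφ = +0.5131, Δλ = -3.0770, Δψ = +0.8428, q = Δφ/Δψ = 0.6089 → d_rh = R√(Δφ²+q²Δλ²) = 12352.0 km
Excess = (12352.0 − 8785.4) / 8785.4 = 3566.6 / 8785.4 = 40.60% ≈ 40.6%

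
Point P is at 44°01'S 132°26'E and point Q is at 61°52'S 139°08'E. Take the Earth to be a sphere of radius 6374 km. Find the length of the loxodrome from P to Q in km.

2034 km

Rhumb course C = atan2(Δλ, Δψ) with Δψ = ln[tan(π/4+φ₂/2)/tan(π/4+φ₁/2)] = -0.5267, Δλ = +0.1169 → C = 167.48°
d = R·|Δφ| / |cos C| = 6374·0.31154 / 0.97623 = 2034 km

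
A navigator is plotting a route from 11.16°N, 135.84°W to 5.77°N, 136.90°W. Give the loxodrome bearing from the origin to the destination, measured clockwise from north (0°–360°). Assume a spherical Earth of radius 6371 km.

191.0°

Δψ = ln[tan(π/4+φ₂/2)/tan(π/4+φ₁/2)] = -0.0951
Δλ = -0.0185 rad (taken the short way round)
course = atan2(Δλ, Δψ) = 191.00°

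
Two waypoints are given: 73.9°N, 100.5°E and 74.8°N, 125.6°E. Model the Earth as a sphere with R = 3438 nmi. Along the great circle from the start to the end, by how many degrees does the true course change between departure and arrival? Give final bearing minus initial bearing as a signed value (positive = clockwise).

+24.2°

At departure: θ₁ = atan2(sin Δλ cos φ₂, cos φ₁ sin φ₂ − sin φ₁ cos φ₂ cos Δλ) = 70.45°
At arrival: θ₂ = atan2(sin Δλ cos φ₁, −cos φ₂ sin φ₁ + sin φ₂ cos φ₁ cos Δλ) = 94.65°
Δθ = θ₂ − θ₁ = +24.2°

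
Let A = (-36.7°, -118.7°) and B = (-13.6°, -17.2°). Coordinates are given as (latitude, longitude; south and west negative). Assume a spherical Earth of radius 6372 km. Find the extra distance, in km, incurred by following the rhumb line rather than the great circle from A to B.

Great circle: cos σ = sin φ₁ sin φ₂ + cos φ₁ cos φ₂ cos Δλ,  σ = 1.5856 rad → d_gc = 10103.7 km
Rhumb line: Δψ = +0.4498, q = Δφ/Δψ = 0.8963, d_rh = R√(Δφ²+q²Δλ²) = 10438.5 km
Excess = 10438.5 − 10103.7 = 334.8 ≈ 335 km

335 km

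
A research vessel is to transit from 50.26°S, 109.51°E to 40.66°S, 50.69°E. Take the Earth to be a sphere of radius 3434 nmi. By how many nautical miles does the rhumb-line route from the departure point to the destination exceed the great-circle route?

Great circle: cos σ = sin φ₁ sin φ₂ + cos φ₁ cos φ₂ cos Δλ,  σ = 0.7195 rad → d_gc = 2470.9 nmi
Rhumb line: Δψ = +0.2397, q = Δφ/Δψ = 0.6989, d_rh = R√(Δφ²+q²Δλ²) = 2530.1 nmi
Excess = 2530.1 − 2470.9 = 59.2 ≈ 59 nmi

59 nmi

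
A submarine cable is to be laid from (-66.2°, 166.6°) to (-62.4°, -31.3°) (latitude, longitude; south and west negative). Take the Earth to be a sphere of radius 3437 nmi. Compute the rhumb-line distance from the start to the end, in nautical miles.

4216 nmi

Δψ = ln[tan(π/4+φ₂/2)/tan(π/4+φ₁/2)] = +0.1532;  Δφ = +0.0663 rad,  Δλ = +2.8292 rad
q = Δφ/Δψ = 0.4329
d = R·√(Δφ² + q²Δλ²) = 3437·1.22652 = 4216 nmi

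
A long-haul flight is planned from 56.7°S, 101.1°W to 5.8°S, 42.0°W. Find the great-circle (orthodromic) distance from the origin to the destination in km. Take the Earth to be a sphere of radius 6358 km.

7612 km

cos σ = sin φ₁ sin φ₂ + cos φ₁ cos φ₂ cos Δλ
      = sin(-56.70°)sin(-5.80°) + cos(-56.70°)cos(-5.80°)cos(59.10°) = 0.3650
σ = 68.595° → d = Rσ = 6358·1.19720 = 7612 km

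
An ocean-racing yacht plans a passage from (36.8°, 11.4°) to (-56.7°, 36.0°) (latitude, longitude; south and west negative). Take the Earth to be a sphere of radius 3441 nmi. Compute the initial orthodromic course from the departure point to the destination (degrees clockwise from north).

166.7°

θ = atan2( sin Δλ·cos φ₂ ,  cos φ₁ sin φ₂ − sin φ₁ cos φ₂ cos Δλ )
  = atan2(+0.2285, -0.9683) = 166.72°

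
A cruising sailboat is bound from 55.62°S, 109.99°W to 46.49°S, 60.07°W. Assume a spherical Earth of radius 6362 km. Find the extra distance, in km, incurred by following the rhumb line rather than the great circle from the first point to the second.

71 km

Great circle: cos σ = sin φ₁ sin φ₂ + cos φ₁ cos φ₂ cos Δλ,  σ = 0.5569 rad → d_gc = 3543.3 km
Rhumb line: Δψ = +0.2546, q = Δφ/Δψ = 0.6259, d_rh = R√(Δφ²+q²Δλ²) = 3614.3 km
Excess = 3614.3 − 3543.3 = 71.0 ≈ 71 km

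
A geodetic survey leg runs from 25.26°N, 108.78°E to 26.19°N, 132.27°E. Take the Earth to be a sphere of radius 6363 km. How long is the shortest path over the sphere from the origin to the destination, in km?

cos σ = sin φ₁ sin φ₂ + cos φ₁ cos φ₂ cos Δλ
      = sin(25.26°)sin(26.19°) + cos(25.26°)cos(26.19°)cos(23.49°) = 0.9326
σ = 21.154° → d = Rσ = 6363·0.36920 = 2349 km

2349 km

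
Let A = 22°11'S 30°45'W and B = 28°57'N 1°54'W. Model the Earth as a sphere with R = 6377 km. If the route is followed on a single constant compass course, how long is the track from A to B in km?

6479 km

Rhumb course C = atan2(Δλ, Δψ) with Δψ = ln[tan(π/4+φ₂/2)/tan(π/4+φ₁/2)] = +0.9255, Δλ = +0.5035 → C = 28.55°
d = R·|Δφ| / |cos C| = 6377·0.89245 / 0.87841 = 6479 km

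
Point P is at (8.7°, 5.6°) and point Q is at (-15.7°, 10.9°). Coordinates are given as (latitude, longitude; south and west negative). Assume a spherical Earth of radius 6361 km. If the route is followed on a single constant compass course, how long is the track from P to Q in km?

Rhumb course C = atan2(Δλ, Δψ) with Δψ = ln[tan(π/4+φ₂/2)/tan(π/4+φ₁/2)] = -0.4299, Δλ = +0.0925 → C = 167.86°
d = R·|Δφ| / |cos C| = 6361·0.42586 / 0.97763 = 2771 km

2771 km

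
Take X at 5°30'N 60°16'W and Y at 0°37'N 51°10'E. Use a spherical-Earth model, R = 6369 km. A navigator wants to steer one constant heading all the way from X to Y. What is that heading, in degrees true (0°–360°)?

92.5°

Meridional parts: M(φ₁)=+0.0961, M(φ₂)=+0.0108 → ΔM = -0.0854;  Δλ = +1.9449 rad
tan C = Δλ / ΔM = -22.7797 → C = 92.51°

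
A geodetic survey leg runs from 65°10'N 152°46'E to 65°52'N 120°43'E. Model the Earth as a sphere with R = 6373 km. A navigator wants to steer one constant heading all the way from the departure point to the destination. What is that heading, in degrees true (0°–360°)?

273.0°

Meridional parts: M(φ₁)=+1.5134, M(φ₂)=+1.5428 → ΔM = +0.0295;  Δλ = -0.5594 rad
tan C = Δλ / ΔM = -18.9736 → C = 273.02°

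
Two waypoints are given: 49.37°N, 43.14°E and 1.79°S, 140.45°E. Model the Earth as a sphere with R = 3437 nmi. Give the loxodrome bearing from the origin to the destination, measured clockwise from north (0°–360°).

Meridional parts: M(φ₁)=+0.9937, M(φ₂)=-0.0312 → ΔM = -1.0249;  Δλ = +1.6984 rad
tan C = Δλ / ΔM = -1.6571 → C = 121.11°

121.1°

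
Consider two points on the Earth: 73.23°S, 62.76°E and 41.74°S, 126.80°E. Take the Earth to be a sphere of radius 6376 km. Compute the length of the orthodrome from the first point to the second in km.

4782 km

cos σ = sin φ₁ sin φ₂ + cos φ₁ cos φ₂ cos Δλ
      = sin(-73.23°)sin(-41.74°) + cos(-73.23°)cos(-41.74°)cos(64.04°) = 0.7317
σ = 42.972° → d = Rσ = 6376·0.75001 = 4782 km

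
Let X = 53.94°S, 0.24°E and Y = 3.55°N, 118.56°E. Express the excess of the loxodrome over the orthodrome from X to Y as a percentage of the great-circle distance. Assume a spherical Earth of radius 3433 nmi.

5.8%

Great circle: σ = 1.9058 rad → d_gc = Rσ = 6542.6 nmi
Rhumb: Δφ = +1.0034, Δλ = +2.0651, Δψ = +1.1844, q = Δφ/Δψ = 0.8472 → d_rh = R√(Δφ²+q²Δλ²) = 6923.7 nmi
Excess = (6923.7 − 6542.6) / 6542.6 = 381.1 / 6542.6 = 5.82% ≈ 5.8%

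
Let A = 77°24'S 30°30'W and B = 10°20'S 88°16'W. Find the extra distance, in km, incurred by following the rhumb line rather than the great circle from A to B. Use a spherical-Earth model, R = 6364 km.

Great circle: cos σ = sin φ₁ sin φ₂ + cos φ₁ cos φ₂ cos Δλ,  σ = 1.2771 rad → d_gc = 8127.3 km
Rhumb line: Δψ = +2.0223, q = Δφ/Δψ = 0.5788, d_rh = R√(Δφ²+q²Δλ²) = 8323.7 km
Excess = 8323.7 − 8127.3 = 196.4 ≈ 196 km

196 km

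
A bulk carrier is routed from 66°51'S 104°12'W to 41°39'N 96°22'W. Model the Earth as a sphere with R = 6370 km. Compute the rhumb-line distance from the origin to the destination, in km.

Rhumb course C = atan2(Δλ, Δψ) with Δψ = ln[tan(π/4+φ₂/2)/tan(π/4+φ₁/2)] = +2.3866, Δλ = +0.1367 → C = 3.28°
d = R·|Δφ| / |cos C| = 6370·1.89368 / 0.99836 = 12083 km

12083 km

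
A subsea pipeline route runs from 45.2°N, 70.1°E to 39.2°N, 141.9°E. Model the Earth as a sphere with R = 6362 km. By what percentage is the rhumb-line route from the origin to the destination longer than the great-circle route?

3.3%

Great circle: σ = 0.9033 rad → d_gc = Rσ = 5746.8 km
Rhumb: Δφ = -0.1047, Δλ = +1.2531, Δψ = -0.1415, q = Δφ/Δψ = 0.7399 → d_rh = R√(Δφ²+q²Δλ²) = 5936.4 km
Excess = (5936.4 − 5746.8) / 5746.8 = 189.6 / 5746.8 = 3.30% ≈ 3.3%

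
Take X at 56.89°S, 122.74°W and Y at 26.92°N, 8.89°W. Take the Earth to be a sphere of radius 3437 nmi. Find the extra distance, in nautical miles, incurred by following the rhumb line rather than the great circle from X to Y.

Great circle: cos σ = sin φ₁ sin φ₂ + cos φ₁ cos φ₂ cos Δλ,  σ = 2.1848 rad → d_gc = 7509.3 nmi
Rhumb line: Δψ = +1.7013, q = Δφ/Δψ = 0.8598, d_rh = R√(Δφ²+q²Δλ²) = 7730.2 nmi
Excess = 7730.2 − 7509.3 = 220.9 ≈ 221 nmi

221 nmi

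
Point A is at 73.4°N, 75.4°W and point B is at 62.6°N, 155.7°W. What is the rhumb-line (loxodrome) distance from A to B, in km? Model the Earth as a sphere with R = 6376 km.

Δψ = ln[tan(π/4+φ₂/2)/tan(π/4+φ₁/2)] = -0.5134;  Δφ = -0.1885 rad,  Δλ = -1.4015 rad
q = Δφ/Δψ = 0.3671
d = R·√(Δφ² + q²Δλ²) = 6376·0.54798 = 3494 km

3494 km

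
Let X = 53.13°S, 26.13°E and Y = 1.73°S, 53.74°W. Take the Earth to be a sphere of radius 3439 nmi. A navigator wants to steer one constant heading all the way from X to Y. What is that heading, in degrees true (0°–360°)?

Δψ = ln[tan(π/4+φ₂/2)/tan(π/4+φ₁/2)] = +1.0684
Δλ = -1.3940 rad (taken the short way round)
course = atan2(Δλ, Δψ) = 307.47°

307.5°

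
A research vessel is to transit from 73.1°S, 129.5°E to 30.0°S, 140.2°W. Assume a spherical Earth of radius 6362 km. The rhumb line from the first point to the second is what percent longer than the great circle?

Great circle: σ = 1.0735 rad → d_gc = Rσ = 6829.3 km
Rhumb: Δφ = +0.7522, Δλ = +1.5760, Δψ = +1.3575, q = Δφ/Δψ = 0.5541 → d_rh = R√(Δφ²+q²Δλ²) = 7333.2 km
Excess = (7333.2 − 6829.3) / 6829.3 = 503.9 / 6829.3 = 7.38% ≈ 7.4%

7.4%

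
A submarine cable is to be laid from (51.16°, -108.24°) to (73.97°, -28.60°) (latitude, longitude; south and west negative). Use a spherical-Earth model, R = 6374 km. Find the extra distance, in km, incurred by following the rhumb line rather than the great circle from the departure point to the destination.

293 km

Great circle: cos σ = sin φ₁ sin φ₂ + cos φ₁ cos φ₂ cos Δλ,  σ = 0.6765 rad → d_gc = 4312.1 km
Rhumb line: Δψ = +0.9178, q = Δφ/Δψ = 0.4338, d_rh = R√(Δφ²+q²Δλ²) = 4605.3 km
Excess = 4605.3 − 4312.1 = 293.2 ≈ 293 km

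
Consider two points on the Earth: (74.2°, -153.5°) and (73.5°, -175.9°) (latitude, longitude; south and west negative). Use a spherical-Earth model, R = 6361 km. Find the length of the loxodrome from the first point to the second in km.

Δψ = ln[tan(π/4+φ₂/2)/tan(π/4+φ₁/2)] = -0.0439;  Δφ = -0.0122 rad,  Δλ = -0.3910 rad
q = Δφ/Δψ = 0.2781
d = R·√(Δφ² + q²Δλ²) = 6361·0.10941 = 696 km

696 km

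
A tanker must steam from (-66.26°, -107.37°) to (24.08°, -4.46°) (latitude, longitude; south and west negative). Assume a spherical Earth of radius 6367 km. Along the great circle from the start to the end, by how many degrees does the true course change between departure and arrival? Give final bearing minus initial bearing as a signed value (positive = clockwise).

At departure: θ₁ = atan2(sin Δλ cos φ₂, cos φ₁ sin φ₂ − sin φ₁ cos φ₂ cos Δλ) = 91.45°
At arrival: θ₂ = atan2(sin Δλ cos φ₁, −cos φ₂ sin φ₁ + sin φ₂ cos φ₁ cos Δλ) = 26.16°
Δθ = θ₂ − θ₁ = -65.3°

-65.3°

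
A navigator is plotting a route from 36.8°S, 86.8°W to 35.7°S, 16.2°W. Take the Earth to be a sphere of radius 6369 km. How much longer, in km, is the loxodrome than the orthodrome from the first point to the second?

154 km

Great circle: cos σ = sin φ₁ sin φ₂ + cos φ₁ cos φ₂ cos Δλ,  σ = 0.9697 rad → d_gc = 6176.0 km
Rhumb line: Δψ = +0.0238, q = Δφ/Δψ = 0.8064, d_rh = R√(Δφ²+q²Δλ²) = 6329.9 km
Excess = 6329.9 − 6176.0 = 153.9 ≈ 154 km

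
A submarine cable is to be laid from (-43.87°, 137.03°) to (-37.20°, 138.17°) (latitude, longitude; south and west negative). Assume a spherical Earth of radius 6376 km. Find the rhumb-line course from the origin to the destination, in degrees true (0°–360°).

7.4°

Meridional parts: M(φ₁)=-0.8538, M(φ₂)=-0.7004 → ΔM = +0.1534;  Δλ = +0.0199 rad
tan C = Δλ / ΔM = +0.1297 → C = 7.39°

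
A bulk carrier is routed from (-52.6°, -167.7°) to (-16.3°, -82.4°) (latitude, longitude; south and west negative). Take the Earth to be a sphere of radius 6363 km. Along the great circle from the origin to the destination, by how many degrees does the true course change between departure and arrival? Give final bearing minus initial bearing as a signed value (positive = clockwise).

At departure: θ₁ = atan2(sin Δλ cos φ₂, cos φ₁ sin φ₂ − sin φ₁ cos φ₂ cos Δλ) = 96.44°
At arrival: θ₂ = atan2(sin Δλ cos φ₁, −cos φ₂ sin φ₁ + sin φ₂ cos φ₁ cos Δλ) = 38.96°
Δθ = θ₂ − θ₁ = -57.5°

-57.5°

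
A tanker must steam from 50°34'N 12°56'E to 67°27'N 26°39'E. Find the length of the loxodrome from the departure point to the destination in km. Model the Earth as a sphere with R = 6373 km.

2028 km

Rhumb course C = atan2(Δλ, Δψ) with Δψ = ln[tan(π/4+φ₂/2)/tan(π/4+φ₁/2)] = +0.5865, Δλ = +0.2394 → C = 22.21°
d = R·|Δφ| / |cos C| = 6373·0.29467 / 0.92583 = 2028 km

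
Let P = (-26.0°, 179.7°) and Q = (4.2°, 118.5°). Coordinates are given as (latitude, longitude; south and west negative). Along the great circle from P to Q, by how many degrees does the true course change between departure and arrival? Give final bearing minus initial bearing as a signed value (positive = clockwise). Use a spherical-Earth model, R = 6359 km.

+13.2°

Initial bearing θ₁ = atan2(sin Δλ cos φ₂, cos φ₁ sin φ₂ − sin φ₁ cos φ₂ cos Δλ) = 287.55°
Final bearing θ₂ = (initial bearing from the destination back to the start) + 180° = 300.77°
Δθ = θ₂ − θ₁ = +13.2°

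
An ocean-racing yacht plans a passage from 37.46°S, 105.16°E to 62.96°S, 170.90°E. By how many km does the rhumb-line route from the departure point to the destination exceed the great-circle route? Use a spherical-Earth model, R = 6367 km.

Great circle: cos σ = sin φ₁ sin φ₂ + cos φ₁ cos φ₂ cos Δλ,  σ = 0.8093 rad → d_gc = 5152.9 km
Rhumb line: Δψ = -0.7192, q = Δφ/Δψ = 0.6188, d_rh = R√(Δφ²+q²Δλ²) = 5335.5 km
Excess = 5335.5 − 5152.9 = 182.6 ≈ 183 km

183 km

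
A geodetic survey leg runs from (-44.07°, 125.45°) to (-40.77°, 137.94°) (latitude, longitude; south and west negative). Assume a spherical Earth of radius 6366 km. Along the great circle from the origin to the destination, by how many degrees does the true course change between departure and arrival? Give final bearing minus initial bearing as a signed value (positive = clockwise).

At departure: θ₁ = atan2(sin Δλ cos φ₂, cos φ₁ sin φ₂ − sin φ₁ cos φ₂ cos Δλ) = 74.61°
At arrival: θ₂ = atan2(sin Δλ cos φ₁, −cos φ₂ sin φ₁ + sin φ₂ cos φ₁ cos Δλ) = 66.16°
Δθ = θ₂ − θ₁ = -8.4°

-8.4°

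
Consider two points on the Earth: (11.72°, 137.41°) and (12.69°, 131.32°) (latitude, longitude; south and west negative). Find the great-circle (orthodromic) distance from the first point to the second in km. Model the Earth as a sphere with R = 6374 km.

671 km

cos σ = sin φ₁ sin φ₂ + cos φ₁ cos φ₂ cos Δλ
      = sin(11.72°)sin(12.69°) + cos(11.72°)cos(12.69°)cos(-6.09°) = 0.9945
σ = 6.031° → d = Rσ = 6374·0.10525 = 671 km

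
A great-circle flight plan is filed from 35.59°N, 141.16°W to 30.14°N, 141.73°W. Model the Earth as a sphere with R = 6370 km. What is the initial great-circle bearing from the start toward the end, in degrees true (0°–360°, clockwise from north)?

185.2°

N = sin Δλ·cos φ₂ = -0.0086;  D = cos φ₁ sin φ₂ − sin φ₁ cos φ₂ cos Δλ = -0.0950
initial course = atan2(N, D) = 185.18°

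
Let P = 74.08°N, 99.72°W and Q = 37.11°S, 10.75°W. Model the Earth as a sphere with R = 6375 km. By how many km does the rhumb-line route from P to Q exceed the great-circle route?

388 km

Great circle: cos σ = sin φ₁ sin φ₂ + cos φ₁ cos φ₂ cos Δλ,  σ = 2.1850 rad → d_gc = 13929.1 km
Rhumb line: Δψ = -2.6657, q = Δφ/Δψ = 0.7280, d_rh = R√(Δφ²+q²Δλ²) = 14317.4 km
Excess = 14317.4 − 13929.1 = 388.3 ≈ 388 km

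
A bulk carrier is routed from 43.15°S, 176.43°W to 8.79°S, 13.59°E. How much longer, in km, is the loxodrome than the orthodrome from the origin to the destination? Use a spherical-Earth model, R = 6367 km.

2891 km

Great circle: cos σ = sin φ₁ sin φ₂ + cos φ₁ cos φ₂ cos Δλ,  σ = 2.2212 rad → d_gc = 14142.2 km
Rhumb line: Δψ = +0.6824, q = Δφ/Δψ = 0.8788, d_rh = R√(Δφ²+q²Δλ²) = 17033.1 km
Excess = 17033.1 − 14142.2 = 2890.9 ≈ 2891 km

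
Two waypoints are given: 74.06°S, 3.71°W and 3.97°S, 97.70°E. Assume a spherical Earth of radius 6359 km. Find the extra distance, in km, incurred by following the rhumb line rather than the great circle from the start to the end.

730 km

Great circle: cos σ = sin φ₁ sin φ₂ + cos φ₁ cos φ₂ cos Δλ,  σ = 1.5584 rad → d_gc = 9910.0 km
Rhumb line: Δψ = +1.8967, q = Δφ/Δψ = 0.6450, d_rh = R√(Δφ²+q²Δλ²) = 10639.8 km
Excess = 10639.8 − 9910.0 = 729.8 ≈ 730 km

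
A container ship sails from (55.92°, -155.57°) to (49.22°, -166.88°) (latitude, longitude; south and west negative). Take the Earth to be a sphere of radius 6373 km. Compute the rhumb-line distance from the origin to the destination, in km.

1066 km

Δψ = ln[tan(π/4+φ₂/2)/tan(π/4+φ₁/2)] = -0.1929;  Δφ = -0.1169 rad,  Δλ = -0.1974 rad
q = Δφ/Δψ = 0.6063
d = R·√(Δφ² + q²Δλ²) = 6373·0.16732 = 1066 km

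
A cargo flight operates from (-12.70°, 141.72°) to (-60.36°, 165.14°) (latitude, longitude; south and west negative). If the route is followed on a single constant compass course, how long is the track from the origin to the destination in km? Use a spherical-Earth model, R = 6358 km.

Δψ = ln[tan(π/4+φ₂/2)/tan(π/4+φ₁/2)] = -1.1061;  Δφ = -0.8318 rad,  Δλ = +0.4088 rad
q = Δφ/Δψ = 0.7520
d = R·√(Δφ² + q²Δλ²) = 6358·0.88681 = 5638 km

5638 km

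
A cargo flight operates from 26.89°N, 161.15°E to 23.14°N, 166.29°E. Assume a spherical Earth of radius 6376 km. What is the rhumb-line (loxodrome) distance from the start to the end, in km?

665 km

Rhumb course C = atan2(Δλ, Δψ) with Δψ = ln[tan(π/4+φ₂/2)/tan(π/4+φ₁/2)] = -0.0722, Δλ = +0.0897 → C = 128.84°
d = R·|Δφ| / |cos C| = 6376·0.06545 / 0.62721 = 665 km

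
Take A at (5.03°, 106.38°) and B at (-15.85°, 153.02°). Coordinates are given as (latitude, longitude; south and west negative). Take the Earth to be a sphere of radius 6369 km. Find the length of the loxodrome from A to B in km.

5633 km

Rhumb course C = atan2(Δλ, Δψ) with Δψ = ln[tan(π/4+φ₂/2)/tan(π/4+φ₁/2)] = -0.3681, Δλ = +0.8140 → C = 114.33°
d = R·|Δφ| / |cos C| = 6369·0.36442 / 0.41206 = 5633 km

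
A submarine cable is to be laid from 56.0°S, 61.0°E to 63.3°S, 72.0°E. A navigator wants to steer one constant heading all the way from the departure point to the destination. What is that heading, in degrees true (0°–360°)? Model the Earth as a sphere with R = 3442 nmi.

Meridional parts: M(φ₁)=-1.1851, M(φ₂)=-1.4384 → ΔM = -0.2533;  Δλ = +0.1920 rad
tan C = Δλ / ΔM = -0.7578 → C = 142.84°

142.8°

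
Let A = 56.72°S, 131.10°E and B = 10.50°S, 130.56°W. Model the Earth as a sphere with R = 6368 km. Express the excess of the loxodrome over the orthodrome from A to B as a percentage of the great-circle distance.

Great circle: σ = 1.4966 rad → d_gc = Rσ = 9530.6 km
Rhumb: Δφ = +0.8067, Δλ = +1.7164, Δψ = +1.0234, q = Δφ/Δψ = 0.7882 → d_rh = R√(Δφ²+q²Δλ²) = 10030.3 km
Excess = (10030.3 − 9530.6) / 9530.6 = 499.7 / 9530.6 = 5.24% ≈ 5.2%

5.2%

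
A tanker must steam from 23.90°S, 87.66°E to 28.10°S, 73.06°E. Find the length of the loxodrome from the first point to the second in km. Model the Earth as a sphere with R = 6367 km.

Δψ = ln[tan(π/4+φ₂/2)/tan(π/4+φ₁/2)] = -0.0816;  Δφ = -0.0733 rad,  Δλ = -0.2548 rad
q = Δφ/Δψ = 0.8985
d = R·√(Δφ² + q²Δλ²) = 6367·0.24040 = 1531 km

1531 km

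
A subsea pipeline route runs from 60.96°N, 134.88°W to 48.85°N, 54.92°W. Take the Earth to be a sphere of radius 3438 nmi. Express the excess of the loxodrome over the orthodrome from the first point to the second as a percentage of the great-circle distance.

Great circle: σ = 0.7756 rad → d_gc = Rσ = 2666.5 nmi
Rhumb: Δφ = -0.2114, Δλ = +1.3956, Δψ = -0.3711, q = Δφ/Δψ = 0.5695 → d_rh = R√(Δφ²+q²Δλ²) = 2827.3 nmi
Excess = (2827.3 − 2666.5) / 2666.5 = 160.8 / 2666.5 = 6.03% ≈ 6.0%

6.0%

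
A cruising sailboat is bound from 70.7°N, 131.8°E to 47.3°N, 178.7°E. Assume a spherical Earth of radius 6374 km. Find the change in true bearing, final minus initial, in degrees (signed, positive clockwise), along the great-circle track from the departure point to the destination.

+41.6°

Initial bearing θ₁ = atan2(sin Δλ cos φ₂, cos φ₁ sin φ₂ − sin φ₁ cos φ₂ cos Δλ) = 111.44°
Final bearing θ₂ = (initial bearing from the destination back to the start) + 180° = 153.02°
Δθ = θ₂ − θ₁ = +41.6°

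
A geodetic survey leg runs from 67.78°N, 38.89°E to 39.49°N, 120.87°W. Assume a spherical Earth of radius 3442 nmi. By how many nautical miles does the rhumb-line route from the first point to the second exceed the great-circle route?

Great circle: cos σ = sin φ₁ sin φ₂ + cos φ₁ cos φ₂ cos Δλ,  σ = 1.2504 rad → d_gc = 4304.0 nmi
Rhumb line: Δψ = -0.8764, q = Δφ/Δψ = 0.5634, d_rh = R√(Δφ²+q²Δλ²) = 5667.9 nmi
Excess = 5667.9 − 4304.0 = 1363.9 ≈ 1364 nmi

1364 nmi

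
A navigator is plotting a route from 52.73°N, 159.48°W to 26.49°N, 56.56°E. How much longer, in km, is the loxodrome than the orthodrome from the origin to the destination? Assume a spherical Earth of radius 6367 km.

Great circle: cos σ = sin φ₁ sin φ₂ + cos φ₁ cos φ₂ cos Δλ,  σ = 1.6542 rad → d_gc = 10532.27 km
Rhumb line: Δψ = -0.6073, q = Δφ/Δψ = 0.7541, d_rh = R√(Δφ²+q²Δλ²) = 12411.80 km
Excess = 12411.80 − 10532.27 = 1879.53 ≈ 1880 km

1880 km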